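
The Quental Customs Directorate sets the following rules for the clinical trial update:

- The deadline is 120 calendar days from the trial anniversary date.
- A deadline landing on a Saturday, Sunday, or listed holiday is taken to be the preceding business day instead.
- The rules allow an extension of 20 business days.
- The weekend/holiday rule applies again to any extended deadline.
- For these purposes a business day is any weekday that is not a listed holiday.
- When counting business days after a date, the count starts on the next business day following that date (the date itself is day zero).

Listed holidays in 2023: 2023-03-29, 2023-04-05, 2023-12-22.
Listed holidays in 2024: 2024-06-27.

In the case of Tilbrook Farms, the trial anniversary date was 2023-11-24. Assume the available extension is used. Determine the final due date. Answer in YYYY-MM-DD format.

2024-04-19

120 calendar days after 2023-11-24 is 2024-03-23.
2024-03-23 falls on a Saturday. Rolling to the preceding business day gives 2024-03-22, a Friday.
The 20-business-day extension runs from 2024-03-22 to 2024-04-19.
Since 2024-04-19 is a Friday and not a holiday, the date is unchanged.
So the filing is due 2024-04-19.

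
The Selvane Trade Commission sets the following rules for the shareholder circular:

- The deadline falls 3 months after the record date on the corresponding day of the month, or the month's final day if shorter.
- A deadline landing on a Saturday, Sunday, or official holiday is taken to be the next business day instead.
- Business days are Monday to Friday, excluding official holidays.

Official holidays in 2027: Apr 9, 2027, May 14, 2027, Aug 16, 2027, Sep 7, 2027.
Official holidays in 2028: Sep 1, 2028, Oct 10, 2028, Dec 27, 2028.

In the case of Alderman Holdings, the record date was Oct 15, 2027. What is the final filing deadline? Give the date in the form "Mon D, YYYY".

Jan 17, 2028

Moving 3 months forward from Oct 15, 2027 on the corresponding day gives Jan 15, 2028.
Because Jan 15, 2028 is a Saturday, the deadline becomes Jan 17, 2028 (Monday).
Final deadline: Jan 17, 2028.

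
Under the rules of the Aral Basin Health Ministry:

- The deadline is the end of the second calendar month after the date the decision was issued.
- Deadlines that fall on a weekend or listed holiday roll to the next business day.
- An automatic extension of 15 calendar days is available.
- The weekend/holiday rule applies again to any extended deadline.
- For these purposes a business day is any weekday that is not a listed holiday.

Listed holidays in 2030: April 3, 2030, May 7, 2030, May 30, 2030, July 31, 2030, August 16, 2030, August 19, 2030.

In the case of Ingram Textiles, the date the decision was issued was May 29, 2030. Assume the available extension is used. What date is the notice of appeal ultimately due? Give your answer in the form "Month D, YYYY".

August 20, 2030

2 months after May 29, 2030 is July 2030; that month ends on July 31, 2030.
July 31, 2030 falls on a listed holiday. Rolling to the next business day gives August 1, 2030, a Thursday.
With the 15-day extension, August 1, 2030 becomes August 16, 2030.
August 16, 2030 falls on a listed holiday. Rolling to the next business day gives August 20, 2030, a Tuesday.
So the filing is due August 20, 2030.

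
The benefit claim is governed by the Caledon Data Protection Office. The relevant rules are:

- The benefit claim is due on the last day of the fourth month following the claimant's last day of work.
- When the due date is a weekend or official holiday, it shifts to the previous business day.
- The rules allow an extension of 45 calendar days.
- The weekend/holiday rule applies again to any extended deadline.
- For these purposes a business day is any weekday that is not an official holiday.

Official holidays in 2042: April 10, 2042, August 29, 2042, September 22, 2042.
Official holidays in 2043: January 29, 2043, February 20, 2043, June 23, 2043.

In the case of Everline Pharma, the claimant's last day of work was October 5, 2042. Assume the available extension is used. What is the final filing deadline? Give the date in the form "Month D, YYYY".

The fourth month after October 5, 2042 is February 2043, whose last day is February 28, 2043.
February 28, 2043 is a Saturday; the preceding business day is February 27, 2043 (Friday).
Add the 45 calendar-day extension to February 27, 2043: April 13, 2043.
April 13, 2043 is a Monday and not a listed holiday, so it stands.
Deadline: April 13, 2043.

April 13, 2043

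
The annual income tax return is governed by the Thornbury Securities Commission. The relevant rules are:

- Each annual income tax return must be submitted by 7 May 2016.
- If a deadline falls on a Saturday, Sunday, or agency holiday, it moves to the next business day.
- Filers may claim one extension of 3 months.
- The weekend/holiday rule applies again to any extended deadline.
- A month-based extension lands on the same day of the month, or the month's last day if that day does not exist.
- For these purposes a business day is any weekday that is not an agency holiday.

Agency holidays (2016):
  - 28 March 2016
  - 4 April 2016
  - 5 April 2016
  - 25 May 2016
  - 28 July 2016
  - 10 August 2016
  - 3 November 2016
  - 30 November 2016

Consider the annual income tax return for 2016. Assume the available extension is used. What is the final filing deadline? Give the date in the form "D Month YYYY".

The stated deadline is 7 May 2016.
7 May 2016 is a Saturday; the next business day is 9 May 2016 (Monday).
Add 3 months to 9 May 2016: 9 August 2016.
9 August 2016 (Tuesday) is already a business day.
So the filing is due 9 August 2016.

9 August 2016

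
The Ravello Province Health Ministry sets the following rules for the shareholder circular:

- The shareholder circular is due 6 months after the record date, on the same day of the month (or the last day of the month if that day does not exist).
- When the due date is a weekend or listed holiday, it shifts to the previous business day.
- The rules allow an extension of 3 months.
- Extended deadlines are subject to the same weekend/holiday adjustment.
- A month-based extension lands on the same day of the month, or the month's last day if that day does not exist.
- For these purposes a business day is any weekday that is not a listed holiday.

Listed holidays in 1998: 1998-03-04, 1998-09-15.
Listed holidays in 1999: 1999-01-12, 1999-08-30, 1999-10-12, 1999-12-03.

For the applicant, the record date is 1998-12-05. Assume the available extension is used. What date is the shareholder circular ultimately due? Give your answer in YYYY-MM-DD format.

6 months from 1998-12-05 is 1999-06-05.
Because 1999-06-05 is a Saturday, the deadline becomes 1999-06-04 (Friday).
The 3 months extension carries 1999-06-04 to 1999-09-04.
1999-09-04 is a Saturday; the preceding business day is 1999-09-03 (Friday).
Deadline: 1999-09-03.

1999-09-03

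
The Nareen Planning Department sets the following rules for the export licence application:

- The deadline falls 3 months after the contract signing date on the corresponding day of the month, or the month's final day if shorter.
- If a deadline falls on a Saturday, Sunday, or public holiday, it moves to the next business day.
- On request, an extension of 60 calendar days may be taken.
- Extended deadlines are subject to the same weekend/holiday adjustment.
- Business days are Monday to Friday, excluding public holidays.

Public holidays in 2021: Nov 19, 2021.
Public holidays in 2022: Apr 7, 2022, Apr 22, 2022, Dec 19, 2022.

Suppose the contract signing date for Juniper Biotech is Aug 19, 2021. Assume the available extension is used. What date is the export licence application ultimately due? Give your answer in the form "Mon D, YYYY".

Jan 21, 2022

Moving 3 months forward from Aug 19, 2021 on the corresponding day gives Nov 19, 2021.
Because Nov 19, 2021 is a listed holiday, the deadline becomes Nov 22, 2021 (Monday).
Applying the 60-calendar-day extension: Nov 22, 2021 + 60 days = Jan 21, 2022.
Since Jan 21, 2022 is a Friday and not a holiday, the date is unchanged.
Final deadline: Jan 21, 2022.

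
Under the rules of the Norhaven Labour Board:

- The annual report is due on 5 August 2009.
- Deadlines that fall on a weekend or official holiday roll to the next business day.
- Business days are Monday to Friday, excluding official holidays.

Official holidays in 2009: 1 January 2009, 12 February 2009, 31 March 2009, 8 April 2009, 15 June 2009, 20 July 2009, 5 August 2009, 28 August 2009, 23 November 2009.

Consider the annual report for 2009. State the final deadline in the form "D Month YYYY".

6 August 2009

The statutory due date is 5 August 2009.
Because 5 August 2009 is a listed holiday, the deadline becomes 6 August 2009 (Thursday).
So the filing is due 6 August 2009.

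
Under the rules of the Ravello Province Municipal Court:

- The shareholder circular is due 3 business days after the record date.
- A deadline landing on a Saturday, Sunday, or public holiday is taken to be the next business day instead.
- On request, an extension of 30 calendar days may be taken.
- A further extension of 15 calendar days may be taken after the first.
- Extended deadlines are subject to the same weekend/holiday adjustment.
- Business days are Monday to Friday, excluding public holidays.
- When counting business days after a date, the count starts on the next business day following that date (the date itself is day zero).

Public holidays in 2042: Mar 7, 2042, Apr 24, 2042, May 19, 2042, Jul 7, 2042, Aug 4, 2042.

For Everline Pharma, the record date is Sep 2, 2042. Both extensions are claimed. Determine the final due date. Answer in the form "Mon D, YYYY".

Starting the day after Sep 2, 2042 and counting 3 business days lands on Sep 5, 2042.
Sep 5, 2042 (Friday) is already a business day.
Applying the 30-calendar-day extension: Sep 5, 2042 + 30 days = Oct 5, 2042.
Oct 5, 2042 is a Sunday; the next business day is Oct 6, 2042 (Monday).
Add the 15 calendar-day extension to Oct 6, 2042: Oct 21, 2042.
Oct 21, 2042 is a Tuesday and not a listed holiday, so it stands.
The final due date is Oct 21, 2042.

Oct 21, 2042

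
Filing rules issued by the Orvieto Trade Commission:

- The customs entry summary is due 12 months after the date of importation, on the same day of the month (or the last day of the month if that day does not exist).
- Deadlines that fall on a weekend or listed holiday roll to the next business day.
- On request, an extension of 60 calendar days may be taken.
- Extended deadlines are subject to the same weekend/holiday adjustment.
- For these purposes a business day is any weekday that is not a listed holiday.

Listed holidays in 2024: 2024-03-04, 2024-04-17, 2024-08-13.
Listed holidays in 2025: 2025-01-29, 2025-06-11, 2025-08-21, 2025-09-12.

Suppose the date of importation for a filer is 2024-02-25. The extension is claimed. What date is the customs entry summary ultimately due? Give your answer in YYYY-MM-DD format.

12 months from 2024-02-25 is 2025-02-25.
Since 2025-02-25 is a Tuesday and not a holiday, the date is unchanged.
Add the 60 calendar-day extension to 2025-02-25: 2025-04-26.
2025-04-26 is a Saturday; the next business day is 2025-04-28 (Monday).
So the filing is due 2025-04-28.

2025-04-28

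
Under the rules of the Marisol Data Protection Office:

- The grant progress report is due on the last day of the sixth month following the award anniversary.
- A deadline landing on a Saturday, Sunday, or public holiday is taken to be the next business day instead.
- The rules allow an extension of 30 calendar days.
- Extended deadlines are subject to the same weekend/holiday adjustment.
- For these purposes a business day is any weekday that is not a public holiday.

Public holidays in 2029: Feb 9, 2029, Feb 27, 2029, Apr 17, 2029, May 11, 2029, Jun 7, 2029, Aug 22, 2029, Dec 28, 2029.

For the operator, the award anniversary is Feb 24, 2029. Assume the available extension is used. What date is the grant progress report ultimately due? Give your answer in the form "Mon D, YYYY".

Oct 1, 2029

The sixth month after Feb 24, 2029 is August 2029, whose last day is Aug 31, 2029.
Aug 31, 2029 (Friday) is already a business day.
Applying the 30-calendar-day extension: Aug 31, 2029 + 30 days = Sep 30, 2029.
Sep 30, 2029 is a Sunday; the next business day is Oct 1, 2029 (Monday).
Deadline: Oct 1, 2029.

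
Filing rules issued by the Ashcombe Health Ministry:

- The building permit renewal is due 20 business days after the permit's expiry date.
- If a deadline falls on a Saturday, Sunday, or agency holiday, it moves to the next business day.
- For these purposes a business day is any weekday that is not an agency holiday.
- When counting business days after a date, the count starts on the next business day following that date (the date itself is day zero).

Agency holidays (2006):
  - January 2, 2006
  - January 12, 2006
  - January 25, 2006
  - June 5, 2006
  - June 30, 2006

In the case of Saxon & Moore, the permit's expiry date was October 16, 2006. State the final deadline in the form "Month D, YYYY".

November 13, 2006

Counting 20 business days after October 16, 2006 (skipping weekends and listed holidays) reaches November 13, 2006.
November 13, 2006 is a Monday and not a listed holiday, so it stands.
So the filing is due November 13, 2006.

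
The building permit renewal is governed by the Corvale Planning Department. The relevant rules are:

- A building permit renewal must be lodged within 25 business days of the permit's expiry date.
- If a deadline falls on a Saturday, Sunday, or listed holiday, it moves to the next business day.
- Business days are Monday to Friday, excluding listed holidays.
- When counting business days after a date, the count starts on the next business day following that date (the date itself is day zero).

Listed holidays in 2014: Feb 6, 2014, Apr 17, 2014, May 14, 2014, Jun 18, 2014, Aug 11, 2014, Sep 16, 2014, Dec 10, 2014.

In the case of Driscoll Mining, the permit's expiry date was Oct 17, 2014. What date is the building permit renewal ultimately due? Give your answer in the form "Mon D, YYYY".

Nov 21, 2014

Starting the day after Oct 17, 2014 and counting 25 business days lands on Nov 21, 2014.
Nov 21, 2014 falls on a Friday, which is a business day, so no adjustment is needed.
Final deadline: Nov 21, 2014.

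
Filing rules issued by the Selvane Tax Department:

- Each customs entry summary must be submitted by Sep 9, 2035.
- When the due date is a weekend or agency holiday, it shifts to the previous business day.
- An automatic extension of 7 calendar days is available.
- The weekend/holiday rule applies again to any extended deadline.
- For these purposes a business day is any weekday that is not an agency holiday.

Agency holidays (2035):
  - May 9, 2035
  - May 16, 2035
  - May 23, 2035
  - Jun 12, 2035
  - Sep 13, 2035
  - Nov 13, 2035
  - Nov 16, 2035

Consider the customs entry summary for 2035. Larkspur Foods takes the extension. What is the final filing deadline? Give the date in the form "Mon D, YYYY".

Sep 14, 2035

The statutory due date is Sep 9, 2035.
Sep 9, 2035 is a Sunday, so it moves to the preceding business day, Sep 7, 2035 (Friday).
Add the 7 calendar-day extension to Sep 7, 2035: Sep 14, 2035.
Sep 14, 2035 (Friday) is already a business day.
Deadline: Sep 14, 2035.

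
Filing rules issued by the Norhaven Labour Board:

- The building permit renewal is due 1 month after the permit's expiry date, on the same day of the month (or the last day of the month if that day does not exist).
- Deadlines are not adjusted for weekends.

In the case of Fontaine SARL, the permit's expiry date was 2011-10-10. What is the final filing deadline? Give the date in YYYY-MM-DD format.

1 month after 2011-10-10, on the same day of the month, is 2011-11-10.
2011-11-10 falls on a Thursday. The rules make no weekend/holiday allowance, so it remains 2011-11-10.
Deadline: 2011-11-10.

2011-11-10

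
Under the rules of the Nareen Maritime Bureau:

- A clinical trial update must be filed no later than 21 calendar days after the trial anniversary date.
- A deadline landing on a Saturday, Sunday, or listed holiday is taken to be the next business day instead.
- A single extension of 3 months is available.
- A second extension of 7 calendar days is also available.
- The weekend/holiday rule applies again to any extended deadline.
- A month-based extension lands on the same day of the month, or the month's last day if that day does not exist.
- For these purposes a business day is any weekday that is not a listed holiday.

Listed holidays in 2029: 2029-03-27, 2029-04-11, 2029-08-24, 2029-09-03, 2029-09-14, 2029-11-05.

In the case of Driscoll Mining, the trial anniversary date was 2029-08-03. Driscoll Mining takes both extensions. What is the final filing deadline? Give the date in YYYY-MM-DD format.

2029-12-04

Adding 21 calendar days to 2029-08-03 gives 2029-08-24.
Because 2029-08-24 is a listed holiday, the deadline becomes 2029-08-27 (Monday).
Applying the 3 months extension: 3 months after 2029-08-27 is 2029-11-27.
2029-11-27 falls on a Tuesday, which is a business day, so no adjustment is needed.
The 7-calendar-day extension moves the deadline from 2029-11-27 to 2029-12-04.
2029-12-04 falls on a Tuesday, which is a business day, so no adjustment is needed.
So the filing is due 2029-12-04.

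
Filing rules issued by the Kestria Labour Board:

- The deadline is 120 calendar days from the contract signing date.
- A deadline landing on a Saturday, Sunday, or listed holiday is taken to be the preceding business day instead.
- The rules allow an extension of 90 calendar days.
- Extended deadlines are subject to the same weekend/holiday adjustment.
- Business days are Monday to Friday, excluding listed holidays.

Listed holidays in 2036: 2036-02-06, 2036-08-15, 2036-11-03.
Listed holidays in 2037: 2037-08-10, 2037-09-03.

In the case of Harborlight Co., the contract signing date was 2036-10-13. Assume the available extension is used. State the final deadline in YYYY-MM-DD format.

2037-05-11

Adding 120 calendar days to 2036-10-13 gives 2037-02-10.
2037-02-10 (Tuesday) is already a business day.
Applying the 90-calendar-day extension: 2037-02-10 + 90 days = 2037-05-11.
Since 2037-05-11 is a Monday and not a holiday, the date is unchanged.
Deadline: 2037-05-11.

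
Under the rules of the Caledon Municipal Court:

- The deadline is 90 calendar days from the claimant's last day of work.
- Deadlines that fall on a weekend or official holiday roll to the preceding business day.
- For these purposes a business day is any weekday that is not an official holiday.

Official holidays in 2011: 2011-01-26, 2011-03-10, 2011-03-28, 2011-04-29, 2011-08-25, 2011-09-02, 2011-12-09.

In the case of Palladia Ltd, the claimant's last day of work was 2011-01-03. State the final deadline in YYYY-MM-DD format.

2011-04-01

From 2011-01-03, 90 calendar days later is 2011-04-03.
2011-04-03 falls on a Sunday. Rolling to the preceding business day gives 2011-04-01, a Friday.
The final due date is 2011-04-01.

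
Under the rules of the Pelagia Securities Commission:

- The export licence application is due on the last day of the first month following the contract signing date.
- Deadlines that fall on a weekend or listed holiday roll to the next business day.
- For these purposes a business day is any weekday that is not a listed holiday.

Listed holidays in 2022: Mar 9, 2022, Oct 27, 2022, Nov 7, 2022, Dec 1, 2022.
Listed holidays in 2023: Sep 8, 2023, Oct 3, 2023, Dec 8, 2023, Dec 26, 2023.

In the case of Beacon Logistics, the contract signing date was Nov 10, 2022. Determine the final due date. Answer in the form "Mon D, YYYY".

Jan 2, 2023

The first month after Nov 10, 2022 is December 2022, whose last day is Dec 31, 2022.
Dec 31, 2022 is a Saturday, so it moves to the next business day, Jan 2, 2023 (Monday).
So the filing is due Jan 2, 2023.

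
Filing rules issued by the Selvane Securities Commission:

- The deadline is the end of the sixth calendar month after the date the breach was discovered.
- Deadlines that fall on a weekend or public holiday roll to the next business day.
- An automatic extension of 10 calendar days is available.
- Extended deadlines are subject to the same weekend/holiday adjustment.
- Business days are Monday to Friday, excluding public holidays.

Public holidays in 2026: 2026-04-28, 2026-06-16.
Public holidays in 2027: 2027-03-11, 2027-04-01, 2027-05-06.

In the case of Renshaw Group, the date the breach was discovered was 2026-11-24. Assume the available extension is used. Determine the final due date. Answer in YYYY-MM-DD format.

6 months after 2026-11-24 falls in May 2027; the last day of that month is 2027-05-31.
2027-05-31 (Monday) is already a business day.
Add the 10 calendar-day extension to 2027-05-31: 2027-06-10.
2027-06-10 falls on a Thursday, which is a business day, so no adjustment is needed.
Final deadline: 2027-06-10.

2027-06-10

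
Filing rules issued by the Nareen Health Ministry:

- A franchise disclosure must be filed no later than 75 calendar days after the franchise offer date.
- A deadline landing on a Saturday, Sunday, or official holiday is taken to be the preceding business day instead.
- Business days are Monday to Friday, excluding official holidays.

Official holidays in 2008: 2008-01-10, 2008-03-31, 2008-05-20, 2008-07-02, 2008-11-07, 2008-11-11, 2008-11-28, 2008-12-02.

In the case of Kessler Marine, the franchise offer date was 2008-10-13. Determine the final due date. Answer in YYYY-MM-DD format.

2008-12-26

75 calendar days after 2008-10-13 is 2008-12-27.
2008-12-27 falls on a Saturday. Rolling to the preceding business day gives 2008-12-26, a Friday.
So the filing is due 2008-12-26.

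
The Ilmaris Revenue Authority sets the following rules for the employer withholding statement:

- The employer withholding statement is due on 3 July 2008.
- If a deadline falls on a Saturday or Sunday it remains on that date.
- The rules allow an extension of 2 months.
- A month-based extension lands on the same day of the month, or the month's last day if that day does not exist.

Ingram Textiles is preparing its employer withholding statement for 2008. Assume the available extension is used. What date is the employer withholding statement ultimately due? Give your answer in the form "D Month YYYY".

3 September 2008

The stated deadline is 3 July 2008.
No adjustment is made for weekends or holidays, so 3 July 2008 stands.
The 2 months extension carries 3 July 2008 to 3 September 2008.
3 September 2008 is a Wednesday; no weekend or holiday adjustment applies.
The final due date is 3 September 2008.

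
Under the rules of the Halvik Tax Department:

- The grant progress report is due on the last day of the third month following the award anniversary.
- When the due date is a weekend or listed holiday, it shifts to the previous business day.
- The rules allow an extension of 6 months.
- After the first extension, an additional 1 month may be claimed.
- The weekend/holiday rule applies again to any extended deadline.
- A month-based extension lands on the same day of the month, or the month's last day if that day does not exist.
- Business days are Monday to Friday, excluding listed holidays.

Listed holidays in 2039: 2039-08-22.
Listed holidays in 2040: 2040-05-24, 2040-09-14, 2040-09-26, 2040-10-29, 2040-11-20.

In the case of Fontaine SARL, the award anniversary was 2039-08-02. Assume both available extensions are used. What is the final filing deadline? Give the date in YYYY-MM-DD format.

2040-06-29

The third month after 2039-08-02 is November 2039, whose last day is 2039-11-30.
Since 2039-11-30 is a Wednesday and not a holiday, the date is unchanged.
Add 6 months to 2039-11-30: 2040-05-30.
2040-05-30 (Wednesday) is already a business day.
Add 1 month to 2040-05-30: 2040-06-30.
2040-06-30 is a Saturday; the preceding business day is 2040-06-29 (Friday).
Deadline: 2040-06-29.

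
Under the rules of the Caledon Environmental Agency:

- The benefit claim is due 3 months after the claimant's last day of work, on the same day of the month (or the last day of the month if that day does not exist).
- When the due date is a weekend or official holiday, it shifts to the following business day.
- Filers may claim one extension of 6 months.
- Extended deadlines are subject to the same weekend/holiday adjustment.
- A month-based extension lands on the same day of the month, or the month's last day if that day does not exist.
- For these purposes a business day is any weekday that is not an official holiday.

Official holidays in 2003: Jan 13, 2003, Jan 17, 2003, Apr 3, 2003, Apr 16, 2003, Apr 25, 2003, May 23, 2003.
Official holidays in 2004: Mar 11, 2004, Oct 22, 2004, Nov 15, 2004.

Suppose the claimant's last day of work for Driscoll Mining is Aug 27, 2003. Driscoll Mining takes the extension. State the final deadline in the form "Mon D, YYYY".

May 27, 2004

3 months from Aug 27, 2003 is Nov 27, 2003.
Since Nov 27, 2003 is a Thursday and not a holiday, the date is unchanged.
Add 6 months to Nov 27, 2003: May 27, 2004.
May 27, 2004 is a Thursday and not a listed holiday, so it stands.
Deadline: May 27, 2004.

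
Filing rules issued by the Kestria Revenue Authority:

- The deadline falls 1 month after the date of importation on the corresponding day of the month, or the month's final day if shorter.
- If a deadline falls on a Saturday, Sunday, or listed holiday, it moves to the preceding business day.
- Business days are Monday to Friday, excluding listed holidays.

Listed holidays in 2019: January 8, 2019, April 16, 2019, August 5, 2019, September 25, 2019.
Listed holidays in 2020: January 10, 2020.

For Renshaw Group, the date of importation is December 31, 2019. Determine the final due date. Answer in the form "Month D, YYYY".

January 31, 2020

1 month from December 31, 2019 is January 31, 2020.
January 31, 2020 falls on a Friday, which is a business day, so no adjustment is needed.
So the filing is due January 31, 2020.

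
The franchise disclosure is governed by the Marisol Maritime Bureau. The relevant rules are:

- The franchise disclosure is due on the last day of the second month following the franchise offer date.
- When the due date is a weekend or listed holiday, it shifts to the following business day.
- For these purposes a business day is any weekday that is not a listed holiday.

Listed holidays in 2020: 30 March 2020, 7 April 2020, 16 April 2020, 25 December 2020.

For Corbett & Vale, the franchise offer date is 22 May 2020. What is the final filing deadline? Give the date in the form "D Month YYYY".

31 July 2020

The second month after 22 May 2020 is July 2020, whose last day is 31 July 2020.
Since 31 July 2020 is a Friday and not a holiday, the date is unchanged.
Deadline: 31 July 2020.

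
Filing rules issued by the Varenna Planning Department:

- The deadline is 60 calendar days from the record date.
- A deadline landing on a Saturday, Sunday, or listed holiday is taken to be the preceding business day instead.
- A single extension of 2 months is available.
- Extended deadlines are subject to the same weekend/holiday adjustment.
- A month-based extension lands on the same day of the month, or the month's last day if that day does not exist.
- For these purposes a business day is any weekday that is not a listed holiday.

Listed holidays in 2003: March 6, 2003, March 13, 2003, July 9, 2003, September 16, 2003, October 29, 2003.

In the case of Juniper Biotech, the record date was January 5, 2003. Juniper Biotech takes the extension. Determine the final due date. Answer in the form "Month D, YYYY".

May 5, 2003

Adding 60 calendar days to January 5, 2003 gives March 6, 2003.
March 6, 2003 is a listed holiday; the preceding business day is March 5, 2003 (Wednesday).
Applying the 2 months extension: 2 months after March 5, 2003 is May 5, 2003.
May 5, 2003 is a Monday and not a listed holiday, so it stands.
Final deadline: May 5, 2003.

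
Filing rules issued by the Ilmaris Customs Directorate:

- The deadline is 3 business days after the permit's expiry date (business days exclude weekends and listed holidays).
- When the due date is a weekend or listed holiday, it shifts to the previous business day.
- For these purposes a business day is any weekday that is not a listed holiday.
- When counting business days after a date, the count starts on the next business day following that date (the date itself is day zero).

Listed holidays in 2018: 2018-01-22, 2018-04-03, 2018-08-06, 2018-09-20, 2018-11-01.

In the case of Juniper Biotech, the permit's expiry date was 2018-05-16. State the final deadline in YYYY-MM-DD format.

Counting 3 business days after 2018-05-16 (skipping weekends and listed holidays) reaches 2018-05-21.
2018-05-21 (Monday) is already a business day.
The final due date is 2018-05-21.

2018-05-21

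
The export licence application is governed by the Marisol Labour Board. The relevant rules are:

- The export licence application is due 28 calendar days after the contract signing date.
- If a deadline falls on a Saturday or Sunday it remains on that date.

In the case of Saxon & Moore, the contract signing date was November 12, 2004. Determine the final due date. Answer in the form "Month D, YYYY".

From November 12, 2004, 28 calendar days later is December 10, 2004.
No adjustment is made for weekends or holidays, so December 10, 2004 stands.
Deadline: December 10, 2004.

December 10, 2004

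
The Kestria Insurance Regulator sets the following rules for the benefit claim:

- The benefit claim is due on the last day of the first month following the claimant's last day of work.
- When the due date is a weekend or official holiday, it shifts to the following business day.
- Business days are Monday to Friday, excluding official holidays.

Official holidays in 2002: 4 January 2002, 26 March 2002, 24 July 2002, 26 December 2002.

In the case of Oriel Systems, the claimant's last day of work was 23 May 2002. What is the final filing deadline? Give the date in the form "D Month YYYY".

1 month after 23 May 2002 is June 2002; that month ends on 30 June 2002.
Because 30 June 2002 is a Sunday, the deadline becomes 1 July 2002 (Monday).
So the filing is due 1 July 2002.

1 July 2002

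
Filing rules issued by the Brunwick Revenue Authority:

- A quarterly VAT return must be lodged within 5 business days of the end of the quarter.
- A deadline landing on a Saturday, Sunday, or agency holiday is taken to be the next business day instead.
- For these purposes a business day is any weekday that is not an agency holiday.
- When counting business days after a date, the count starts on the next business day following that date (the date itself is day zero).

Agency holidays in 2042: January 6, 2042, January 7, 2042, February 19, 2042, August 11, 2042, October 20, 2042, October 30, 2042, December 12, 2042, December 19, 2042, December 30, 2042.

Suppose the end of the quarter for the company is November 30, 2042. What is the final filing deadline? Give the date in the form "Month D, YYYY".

5 business days after November 30, 2042, excluding weekends and holidays, is December 5, 2042.
December 5, 2042 (Friday) is already a business day.
The final due date is December 5, 2042.

December 5, 2042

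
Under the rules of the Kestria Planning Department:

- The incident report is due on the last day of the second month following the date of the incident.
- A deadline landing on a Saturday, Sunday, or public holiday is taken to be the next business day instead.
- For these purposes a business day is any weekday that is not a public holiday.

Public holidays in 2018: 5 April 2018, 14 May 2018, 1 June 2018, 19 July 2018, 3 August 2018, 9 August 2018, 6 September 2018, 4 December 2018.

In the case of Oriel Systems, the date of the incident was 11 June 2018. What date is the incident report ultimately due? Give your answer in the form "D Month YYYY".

2 months after 11 June 2018 is August 2018; that month ends on 31 August 2018.
31 August 2018 is a Friday and not a listed holiday, so it stands.
So the filing is due 31 August 2018.

31 August 2018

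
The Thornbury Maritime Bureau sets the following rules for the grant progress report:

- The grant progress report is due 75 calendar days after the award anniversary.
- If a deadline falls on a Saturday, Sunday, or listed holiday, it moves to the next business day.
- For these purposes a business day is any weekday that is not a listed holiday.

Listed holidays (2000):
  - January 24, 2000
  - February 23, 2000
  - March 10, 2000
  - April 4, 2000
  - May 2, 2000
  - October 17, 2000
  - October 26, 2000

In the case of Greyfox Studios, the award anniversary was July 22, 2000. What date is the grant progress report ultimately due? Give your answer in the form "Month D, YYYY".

Adding 75 calendar days to July 22, 2000 gives October 5, 2000.
October 5, 2000 falls on a Thursday, which is a business day, so no adjustment is needed.
Final deadline: October 5, 2000.

October 5, 2000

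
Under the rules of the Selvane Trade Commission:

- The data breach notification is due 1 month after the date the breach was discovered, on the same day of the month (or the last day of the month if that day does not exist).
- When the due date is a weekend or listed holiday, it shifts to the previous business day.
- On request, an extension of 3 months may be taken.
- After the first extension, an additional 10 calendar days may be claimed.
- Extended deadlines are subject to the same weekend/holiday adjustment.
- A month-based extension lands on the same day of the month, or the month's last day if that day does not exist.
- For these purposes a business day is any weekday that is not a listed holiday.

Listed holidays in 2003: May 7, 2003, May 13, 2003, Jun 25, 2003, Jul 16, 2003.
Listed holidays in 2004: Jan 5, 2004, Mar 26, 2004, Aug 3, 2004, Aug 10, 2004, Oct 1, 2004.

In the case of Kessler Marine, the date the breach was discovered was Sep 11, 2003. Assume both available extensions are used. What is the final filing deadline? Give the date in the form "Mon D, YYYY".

Jan 19, 2004

Moving 1 month forward from Sep 11, 2003 on the corresponding day gives Oct 11, 2003.
Oct 11, 2003 is a Saturday, so it moves to the preceding business day, Oct 10, 2003 (Friday).
Add 3 months to Oct 10, 2003: Jan 10, 2004.
Jan 10, 2004 is a Saturday; the preceding business day is Jan 9, 2004 (Friday).
Applying the 10-calendar-day extension: Jan 9, 2004 + 10 days = Jan 19, 2004.
Jan 19, 2004 (Monday) is already a business day.
The final due date is Jan 19, 2004.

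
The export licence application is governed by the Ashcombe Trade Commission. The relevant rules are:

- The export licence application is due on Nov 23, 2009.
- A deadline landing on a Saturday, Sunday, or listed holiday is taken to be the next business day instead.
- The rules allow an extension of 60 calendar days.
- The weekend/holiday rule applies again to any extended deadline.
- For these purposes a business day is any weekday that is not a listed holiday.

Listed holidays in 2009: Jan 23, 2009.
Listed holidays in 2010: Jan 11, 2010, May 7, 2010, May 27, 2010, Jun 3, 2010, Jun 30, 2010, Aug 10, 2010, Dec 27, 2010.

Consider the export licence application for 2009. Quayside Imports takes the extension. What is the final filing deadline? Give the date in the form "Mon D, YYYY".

The stated deadline is Nov 23, 2009.
Nov 23, 2009 is a Monday and not a listed holiday, so it stands.
Add the 60 calendar-day extension to Nov 23, 2009: Jan 22, 2010.
Jan 22, 2010 (Friday) is already a business day.
So the filing is due Jan 22, 2010.

Jan 22, 2010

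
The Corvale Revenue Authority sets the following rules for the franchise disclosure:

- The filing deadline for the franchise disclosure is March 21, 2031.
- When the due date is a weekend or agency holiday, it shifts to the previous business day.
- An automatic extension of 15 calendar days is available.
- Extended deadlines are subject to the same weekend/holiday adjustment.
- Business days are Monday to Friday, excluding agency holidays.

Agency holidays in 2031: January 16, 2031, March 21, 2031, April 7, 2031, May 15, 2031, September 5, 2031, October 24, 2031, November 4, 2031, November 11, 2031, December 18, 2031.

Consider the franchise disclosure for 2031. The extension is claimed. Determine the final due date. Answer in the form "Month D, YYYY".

The stated deadline is March 21, 2031.
Because March 21, 2031 is a listed holiday, the deadline becomes March 20, 2031 (Thursday).
Applying the 15-calendar-day extension: March 20, 2031 + 15 days = April 4, 2031.
April 4, 2031 is a Friday and not a listed holiday, so it stands.
Deadline: April 4, 2031.

April 4, 2031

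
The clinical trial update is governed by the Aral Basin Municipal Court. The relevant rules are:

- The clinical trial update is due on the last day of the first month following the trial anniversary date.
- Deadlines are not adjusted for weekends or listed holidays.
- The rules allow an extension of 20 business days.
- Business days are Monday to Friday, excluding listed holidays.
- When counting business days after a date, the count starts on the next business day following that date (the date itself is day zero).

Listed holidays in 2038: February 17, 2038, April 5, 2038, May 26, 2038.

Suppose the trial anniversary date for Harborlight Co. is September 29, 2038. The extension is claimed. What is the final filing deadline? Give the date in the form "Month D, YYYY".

November 26, 2038

1 month after September 29, 2038 falls in October 2038; the last day of that month is October 31, 2038.
October 31, 2038 falls on a Sunday. The rules make no weekend/holiday allowance, so it remains October 31, 2038.
Counting 20 further business days from October 31, 2038 reaches November 26, 2038.
November 26, 2038 falls on a Friday. The rules make no weekend/holiday allowance, so it remains November 26, 2038.
So the filing is due November 26, 2038.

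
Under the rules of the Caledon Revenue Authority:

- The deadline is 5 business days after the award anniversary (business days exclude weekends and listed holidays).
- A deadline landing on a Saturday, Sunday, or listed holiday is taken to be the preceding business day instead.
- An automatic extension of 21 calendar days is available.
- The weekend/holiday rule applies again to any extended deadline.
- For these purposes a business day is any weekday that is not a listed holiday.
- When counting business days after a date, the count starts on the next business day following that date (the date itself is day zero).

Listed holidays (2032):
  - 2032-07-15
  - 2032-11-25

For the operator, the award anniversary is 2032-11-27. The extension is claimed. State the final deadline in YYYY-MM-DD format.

Counting 5 business days after 2032-11-27 (skipping weekends and listed holidays) reaches 2032-12-03.
2032-12-03 falls on a Friday, which is a business day, so no adjustment is needed.
Add the 21 calendar-day extension to 2032-12-03: 2032-12-24.
Since 2032-12-24 is a Friday and not a holiday, the date is unchanged.
So the filing is due 2032-12-24.

2032-12-24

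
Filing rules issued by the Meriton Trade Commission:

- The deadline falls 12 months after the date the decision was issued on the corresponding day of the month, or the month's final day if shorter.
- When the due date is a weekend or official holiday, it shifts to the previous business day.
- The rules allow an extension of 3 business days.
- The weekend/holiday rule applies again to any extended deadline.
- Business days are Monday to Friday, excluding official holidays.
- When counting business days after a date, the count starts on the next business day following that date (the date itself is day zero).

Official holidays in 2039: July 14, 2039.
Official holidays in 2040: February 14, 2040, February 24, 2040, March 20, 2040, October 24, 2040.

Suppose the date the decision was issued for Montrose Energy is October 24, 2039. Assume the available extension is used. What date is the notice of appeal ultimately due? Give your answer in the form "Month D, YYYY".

12 months after October 24, 2039, on the same day of the month, is October 24, 2040.
October 24, 2040 falls on a listed holiday. Rolling to the preceding business day gives October 23, 2040, a Tuesday.
Counting 3 further business days from October 23, 2040 reaches October 29, 2040.
Since October 29, 2040 is a Monday and not a holiday, the date is unchanged.
The final due date is October 29, 2040.

October 29, 2040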